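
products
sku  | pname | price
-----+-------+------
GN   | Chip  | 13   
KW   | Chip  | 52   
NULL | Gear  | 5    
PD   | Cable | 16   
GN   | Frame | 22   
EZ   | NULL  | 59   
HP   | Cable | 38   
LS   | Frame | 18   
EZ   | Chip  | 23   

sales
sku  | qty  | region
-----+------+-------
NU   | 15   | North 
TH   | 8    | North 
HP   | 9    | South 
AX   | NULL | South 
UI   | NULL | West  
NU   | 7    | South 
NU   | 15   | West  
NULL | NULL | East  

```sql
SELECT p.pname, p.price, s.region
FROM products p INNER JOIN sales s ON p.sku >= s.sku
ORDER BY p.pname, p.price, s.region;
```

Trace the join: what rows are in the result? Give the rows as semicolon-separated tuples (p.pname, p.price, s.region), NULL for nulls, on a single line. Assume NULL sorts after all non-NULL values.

(Cable, 16, North); (Cable, 16, South); (Cable, 16, South); (Cable, 16, South); (Cable, 16, West); (Cable, 38, South); (Cable, 38, South); (Chip, 13, South); (Chip, 23, South); (Chip, 52, South); (Chip, 52, South); (Frame, 18, South); (Frame, 18, South); (Frame, 22, South); (NULL, 59, South)

INNER JOIN keeps only pairs where the ON condition holds.
Matching on p.sku >= s.sku. A NULL in a compared column never satisfies the condition.
Matched pairs: 15.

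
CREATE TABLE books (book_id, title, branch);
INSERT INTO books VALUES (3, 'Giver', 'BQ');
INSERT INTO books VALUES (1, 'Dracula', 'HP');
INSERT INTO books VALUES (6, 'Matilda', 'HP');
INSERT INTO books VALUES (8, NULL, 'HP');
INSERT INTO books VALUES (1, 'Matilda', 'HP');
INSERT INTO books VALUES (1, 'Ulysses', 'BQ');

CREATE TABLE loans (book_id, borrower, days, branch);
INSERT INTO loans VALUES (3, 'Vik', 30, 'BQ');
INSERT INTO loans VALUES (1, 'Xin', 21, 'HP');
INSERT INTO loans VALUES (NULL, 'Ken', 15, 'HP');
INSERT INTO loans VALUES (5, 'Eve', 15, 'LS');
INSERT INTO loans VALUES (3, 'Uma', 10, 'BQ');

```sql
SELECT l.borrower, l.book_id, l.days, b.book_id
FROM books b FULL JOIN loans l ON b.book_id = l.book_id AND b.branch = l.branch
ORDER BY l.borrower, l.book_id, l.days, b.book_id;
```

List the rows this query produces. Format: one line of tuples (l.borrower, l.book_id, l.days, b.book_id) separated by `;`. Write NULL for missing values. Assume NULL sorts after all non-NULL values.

(Eve, 5, 15, NULL); (Ken, NULL, 15, NULL); (Uma, 3, 10, 3); (Vik, 3, 30, 3); (Xin, 1, 21, 1); (Xin, 1, 21, 1); (NULL, NULL, NULL, 1); (NULL, NULL, NULL, 6); (NULL, NULL, NULL, 8)

FULL OUTER JOIN keeps every row from both sides; unmatched rows get NULL for the other side's columns.
Matching on b.book_id = l.book_id AND b.branch = l.branch. A NULL in a compared column never satisfies the condition.
- b row (book_id=3, branch=BQ): matches 2 l row(s) → 2 output row(s).
- b row (book_id=1, branch=HP): matches 1 l row(s) → 1 output row(s).
- b row (book_id=6, branch=HP): no match → kept, l columns NULL.
- b row (book_id=8, branch=HP): no match → kept, l columns NULL.
- b row (book_id=1, branch=HP): matches 1 l row(s) → 1 output row(s).
- b row (book_id=1, branch=BQ): no match → kept, l columns NULL.
- plus 2 unmatched l row(s), each kept with NULL b columns.
After projecting and ordering:
l.borrower | l.book_id | l.days | b.book_id
Eve | 5 | 15 | NULL
Ken | NULL | 15 | NULL
Uma | 3 | 10 | 3
Vik | 3 | 30 | 3
Xin | 1 | 21 | 1
Xin | 1 | 21 | 1
NULL | NULL | NULL | 1
NULL | NULL | NULL | 6
NULL | NULL | NULL | 8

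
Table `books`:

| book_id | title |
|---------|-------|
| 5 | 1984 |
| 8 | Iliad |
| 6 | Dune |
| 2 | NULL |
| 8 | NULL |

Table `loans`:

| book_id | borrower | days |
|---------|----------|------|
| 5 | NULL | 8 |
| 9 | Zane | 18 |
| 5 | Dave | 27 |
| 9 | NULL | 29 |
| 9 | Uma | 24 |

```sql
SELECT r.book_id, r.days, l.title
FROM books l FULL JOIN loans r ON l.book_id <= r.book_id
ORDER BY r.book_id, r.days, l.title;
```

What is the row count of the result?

FULL OUTER JOIN keeps every row from both sides; unmatched rows get NULL for the other side's columns.
Matching on l.book_id <= r.book_id.
Matched pairs: 19; unmatched l rows kept: 0; unmatched r rows kept: 0.
Total: 19 rows.

19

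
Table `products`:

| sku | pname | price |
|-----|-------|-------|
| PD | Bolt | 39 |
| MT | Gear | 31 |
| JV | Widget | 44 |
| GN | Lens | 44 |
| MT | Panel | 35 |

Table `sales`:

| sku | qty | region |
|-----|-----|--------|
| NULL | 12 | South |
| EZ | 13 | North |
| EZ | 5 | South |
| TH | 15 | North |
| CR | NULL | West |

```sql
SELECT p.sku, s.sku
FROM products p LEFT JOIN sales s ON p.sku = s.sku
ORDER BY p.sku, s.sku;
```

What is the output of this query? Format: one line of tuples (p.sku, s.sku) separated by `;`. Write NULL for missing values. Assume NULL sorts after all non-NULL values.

LEFT JOIN keeps every row from `products`; unmatched rows get NULL for `sales`'s columns.
Matching on p.sku = s.sku. A NULL in a compared column never satisfies the condition.
- sku=PD: no s row matches, row kept with s columns NULL.
- sku=MT: no s row matches, row kept with s columns NULL.
- sku=JV: no s row matches, row kept with s columns NULL.
- sku=GN: no s row matches, row kept with s columns NULL.
- sku=MT: no s row matches, row kept with s columns NULL.
After projecting and ordering:
p.sku | s.sku
GN | NULL
JV | NULL
MT | NULL
MT | NULL
PD | NULL

(GN, NULL); (JV, NULL); (MT, NULL); (MT, NULL); (PD, NULL)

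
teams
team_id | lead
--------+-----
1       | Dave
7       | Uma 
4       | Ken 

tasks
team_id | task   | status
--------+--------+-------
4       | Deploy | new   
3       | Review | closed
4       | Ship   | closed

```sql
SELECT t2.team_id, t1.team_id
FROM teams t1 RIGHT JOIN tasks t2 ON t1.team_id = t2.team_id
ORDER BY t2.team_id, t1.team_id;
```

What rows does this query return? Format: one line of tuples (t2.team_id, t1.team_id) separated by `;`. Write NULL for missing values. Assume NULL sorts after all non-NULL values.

(3, NULL); (4, 4); (4, 4)

RIGHT JOIN keeps every row from `tasks`; unmatched rows get NULL for `teams`'s columns.
Matching on t1.team_id = t2.team_id.
- team_id=1: no matching t2 row.
- team_id=7: no matching t2 row.
- team_id=4: 2 matching t2 row(s), so 2 row(s) emitted.
- 1 t2 row(s) had no t1 match → kept, t1 columns NULL.
After projecting and ordering:
t2.team_id | t1.team_id
3 | NULL
4 | 4
4 | 4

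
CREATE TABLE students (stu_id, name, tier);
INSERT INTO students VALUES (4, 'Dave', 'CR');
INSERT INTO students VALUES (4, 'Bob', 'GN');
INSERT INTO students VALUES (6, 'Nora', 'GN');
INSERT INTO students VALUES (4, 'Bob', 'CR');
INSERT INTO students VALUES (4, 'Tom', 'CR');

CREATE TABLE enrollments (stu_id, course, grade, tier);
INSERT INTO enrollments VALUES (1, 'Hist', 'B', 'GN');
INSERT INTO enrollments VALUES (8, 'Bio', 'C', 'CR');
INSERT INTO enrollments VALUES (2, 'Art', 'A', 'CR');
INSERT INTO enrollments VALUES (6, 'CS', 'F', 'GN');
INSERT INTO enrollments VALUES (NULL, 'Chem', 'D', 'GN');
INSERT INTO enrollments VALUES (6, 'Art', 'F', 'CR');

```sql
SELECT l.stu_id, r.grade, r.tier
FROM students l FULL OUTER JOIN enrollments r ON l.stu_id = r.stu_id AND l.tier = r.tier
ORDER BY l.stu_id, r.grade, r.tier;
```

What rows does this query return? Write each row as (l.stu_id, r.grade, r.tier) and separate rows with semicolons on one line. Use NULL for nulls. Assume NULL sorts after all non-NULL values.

FULL OUTER JOIN keeps every row from both sides; unmatched rows get NULL for the other side's columns.
Matching on l.stu_id = r.stu_id AND l.tier = r.tier. A NULL in a compared column never satisfies the condition.
Matched pairs: 1; unmatched l rows kept: 4; unmatched r rows kept: 5.

(4, NULL, NULL); (4, NULL, NULL); (4, NULL, NULL); (4, NULL, NULL); (6, F, GN); (NULL, A, CR); (NULL, B, GN); (NULL, C, CR); (NULL, D, GN); (NULL, F, CR)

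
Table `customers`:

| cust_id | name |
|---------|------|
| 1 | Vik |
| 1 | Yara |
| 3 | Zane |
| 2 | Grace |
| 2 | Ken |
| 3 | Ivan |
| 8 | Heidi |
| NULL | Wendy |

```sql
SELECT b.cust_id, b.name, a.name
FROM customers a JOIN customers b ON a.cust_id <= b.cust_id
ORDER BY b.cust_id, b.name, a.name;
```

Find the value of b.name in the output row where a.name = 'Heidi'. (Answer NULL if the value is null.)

INNER JOIN keeps only pairs where the ON condition holds.
Matching on a.cust_id <= b.cust_id. A NULL in a compared column never satisfies the condition.
Matched pairs: 31.

Heidi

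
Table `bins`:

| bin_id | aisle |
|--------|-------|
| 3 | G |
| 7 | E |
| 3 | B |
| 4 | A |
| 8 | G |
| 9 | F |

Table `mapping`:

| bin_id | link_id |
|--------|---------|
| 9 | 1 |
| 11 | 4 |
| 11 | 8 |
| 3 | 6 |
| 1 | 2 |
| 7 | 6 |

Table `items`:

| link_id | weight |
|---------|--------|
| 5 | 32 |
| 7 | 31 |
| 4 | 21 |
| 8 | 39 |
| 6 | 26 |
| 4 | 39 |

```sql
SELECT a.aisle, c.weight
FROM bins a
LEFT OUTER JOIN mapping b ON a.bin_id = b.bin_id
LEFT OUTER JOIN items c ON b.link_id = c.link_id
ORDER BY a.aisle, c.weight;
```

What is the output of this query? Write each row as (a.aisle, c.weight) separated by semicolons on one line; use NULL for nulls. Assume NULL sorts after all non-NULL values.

(A, NULL); (B, 26); (E, 26); (F, NULL); (G, 26); (G, NULL)

Step 1 — a LEFT JOIN b on bin_id → 6 row(s).
Then LEFT JOIN `items c` on link_id: each of those 6 rows is kept; rows whose b.link_id has no match in c get NULL for c's columns.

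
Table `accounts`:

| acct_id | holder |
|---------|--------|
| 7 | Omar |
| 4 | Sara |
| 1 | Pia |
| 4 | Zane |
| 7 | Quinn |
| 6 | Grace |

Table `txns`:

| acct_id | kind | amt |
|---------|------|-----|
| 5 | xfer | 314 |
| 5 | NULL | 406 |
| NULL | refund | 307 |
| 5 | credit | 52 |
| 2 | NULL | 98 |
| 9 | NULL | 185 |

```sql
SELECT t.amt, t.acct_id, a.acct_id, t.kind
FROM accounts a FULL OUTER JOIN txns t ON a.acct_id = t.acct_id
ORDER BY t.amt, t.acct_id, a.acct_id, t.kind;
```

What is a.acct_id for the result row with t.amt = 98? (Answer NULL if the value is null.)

NULL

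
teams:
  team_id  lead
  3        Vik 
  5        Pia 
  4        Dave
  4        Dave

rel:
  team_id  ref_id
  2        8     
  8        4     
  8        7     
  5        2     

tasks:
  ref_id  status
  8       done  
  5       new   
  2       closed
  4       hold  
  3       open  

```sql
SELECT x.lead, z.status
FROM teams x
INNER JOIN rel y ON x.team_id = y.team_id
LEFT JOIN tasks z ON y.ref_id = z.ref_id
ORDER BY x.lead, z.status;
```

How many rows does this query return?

1

Evaluate left to right. First `teams x INNER JOIN rel y` on team_id: 1 row(s).
Then LEFT JOIN `tasks z` on ref_id: each of those 1 rows is kept; rows whose y.ref_id has no match in z get NULL for z's columns.
Result: 1 row(s).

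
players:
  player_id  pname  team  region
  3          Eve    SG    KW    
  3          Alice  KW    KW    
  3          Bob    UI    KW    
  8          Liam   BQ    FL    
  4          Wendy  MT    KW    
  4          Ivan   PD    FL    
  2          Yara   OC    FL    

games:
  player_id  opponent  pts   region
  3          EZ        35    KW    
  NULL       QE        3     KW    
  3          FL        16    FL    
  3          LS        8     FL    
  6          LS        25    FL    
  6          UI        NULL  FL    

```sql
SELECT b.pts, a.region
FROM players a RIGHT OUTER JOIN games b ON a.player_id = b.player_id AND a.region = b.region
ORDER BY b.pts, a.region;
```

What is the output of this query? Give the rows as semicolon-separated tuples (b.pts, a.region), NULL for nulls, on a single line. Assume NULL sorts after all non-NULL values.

(3, NULL); (8, NULL); (16, NULL); (25, NULL); (35, KW); (35, KW); (35, KW); (NULL, NULL)

RIGHT JOIN keeps every row from `games`; unmatched rows get NULL for `players`'s columns.
Matching on a.player_id = b.player_id AND a.region = b.region. A NULL in a compared column never satisfies the condition.
Matched pairs: 3; unmatched b rows kept: 5.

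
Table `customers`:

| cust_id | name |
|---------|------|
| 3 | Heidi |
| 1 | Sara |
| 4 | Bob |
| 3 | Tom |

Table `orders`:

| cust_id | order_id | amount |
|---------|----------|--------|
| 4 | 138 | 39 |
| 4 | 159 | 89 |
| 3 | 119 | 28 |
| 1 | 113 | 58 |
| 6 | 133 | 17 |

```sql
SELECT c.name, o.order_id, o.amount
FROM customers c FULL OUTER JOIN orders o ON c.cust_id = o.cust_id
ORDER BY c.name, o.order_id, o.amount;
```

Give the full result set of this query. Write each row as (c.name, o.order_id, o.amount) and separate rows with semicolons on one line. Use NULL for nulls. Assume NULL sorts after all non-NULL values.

(Bob, 138, 39); (Bob, 159, 89); (Heidi, 119, 28); (Sara, 113, 58); (Tom, 119, 28); (NULL, 133, 17)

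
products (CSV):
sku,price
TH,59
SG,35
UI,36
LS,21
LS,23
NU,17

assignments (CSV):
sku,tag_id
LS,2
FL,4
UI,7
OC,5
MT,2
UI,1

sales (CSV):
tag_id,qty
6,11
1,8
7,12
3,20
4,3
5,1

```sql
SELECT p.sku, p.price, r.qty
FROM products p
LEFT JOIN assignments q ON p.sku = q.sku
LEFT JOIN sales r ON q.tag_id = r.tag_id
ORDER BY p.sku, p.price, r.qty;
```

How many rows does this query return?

Evaluate left to right. First `products p LEFT JOIN assignments q` on sku: 7 row(s).
Then LEFT JOIN `sales r` on tag_id: each of those 7 rows is kept; rows whose q.tag_id has no match in r get NULL for r's columns.
Result: 7 row(s).

7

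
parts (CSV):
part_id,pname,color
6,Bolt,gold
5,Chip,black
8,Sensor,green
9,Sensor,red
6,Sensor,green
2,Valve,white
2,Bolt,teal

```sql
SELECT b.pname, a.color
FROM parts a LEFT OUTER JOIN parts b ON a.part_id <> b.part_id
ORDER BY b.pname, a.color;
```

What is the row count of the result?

38

LEFT JOIN keeps every row from `parts a`; unmatched rows get NULL for `parts b`'s columns.
Matching on a.part_id <> b.part_id.
- a row (part_id=6): matches 5 b row(s) → 5 output row(s).
- a row (part_id=5): matches 6 b row(s) → 6 output row(s).
- a row (part_id=8): matches 6 b row(s) → 6 output row(s).
- a row (part_id=9): matches 6 b row(s) → 6 output row(s).
- a row (part_id=6): matches 5 b row(s) → 5 output row(s).
- a row (part_id=2): matches 5 b row(s) → 5 output row(s).
- a row (part_id=2): matches 5 b row(s) → 5 output row(s).
Total: 38 rows.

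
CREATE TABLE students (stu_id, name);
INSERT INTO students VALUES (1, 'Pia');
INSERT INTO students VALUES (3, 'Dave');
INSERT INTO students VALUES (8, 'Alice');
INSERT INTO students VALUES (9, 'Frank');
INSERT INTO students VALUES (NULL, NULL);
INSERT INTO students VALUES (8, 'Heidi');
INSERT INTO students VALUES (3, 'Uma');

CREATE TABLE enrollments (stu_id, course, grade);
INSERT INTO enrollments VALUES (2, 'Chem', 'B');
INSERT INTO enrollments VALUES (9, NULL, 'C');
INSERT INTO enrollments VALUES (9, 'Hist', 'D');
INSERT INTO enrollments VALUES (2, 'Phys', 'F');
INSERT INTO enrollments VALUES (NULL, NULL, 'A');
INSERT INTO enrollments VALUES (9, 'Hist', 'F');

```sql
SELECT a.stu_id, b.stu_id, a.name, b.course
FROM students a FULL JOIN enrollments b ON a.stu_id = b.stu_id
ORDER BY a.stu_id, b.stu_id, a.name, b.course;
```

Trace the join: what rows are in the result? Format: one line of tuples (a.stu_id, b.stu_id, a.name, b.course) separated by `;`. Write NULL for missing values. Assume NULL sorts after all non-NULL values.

FULL OUTER JOIN keeps every row from both sides; unmatched rows get NULL for the other side's columns.
Matching on a.stu_id = b.stu_id. A NULL in a compared column never satisfies the condition.
Matched pairs: 3; unmatched a rows kept: 6; unmatched b rows kept: 3.

(1, NULL, Pia, NULL); (3, NULL, Dave, NULL); (3, NULL, Uma, NULL); (8, NULL, Alice, NULL); (8, NULL, Heidi, NULL); (9, 9, Frank, Hist); (9, 9, Frank, Hist); (9, 9, Frank, NULL); (NULL, 2, NULL, Chem); (NULL, 2, NULL, Phys); (NULL, NULL, NULL, NULL); (NULL, NULL, NULL, NULL)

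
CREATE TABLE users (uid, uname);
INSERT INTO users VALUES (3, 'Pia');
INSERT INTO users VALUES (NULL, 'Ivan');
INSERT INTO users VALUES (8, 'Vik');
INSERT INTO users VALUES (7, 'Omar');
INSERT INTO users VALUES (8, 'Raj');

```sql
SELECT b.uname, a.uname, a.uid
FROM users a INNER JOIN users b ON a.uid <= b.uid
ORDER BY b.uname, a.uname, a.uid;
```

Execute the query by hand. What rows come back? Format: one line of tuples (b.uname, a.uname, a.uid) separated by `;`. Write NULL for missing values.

(Omar, Omar, 7); (Omar, Pia, 3); (Pia, Pia, 3); (Raj, Omar, 7); (Raj, Pia, 3); (Raj, Raj, 8); (Raj, Vik, 8); (Vik, Omar, 7); (Vik, Pia, 3); (Vik, Raj, 8); (Vik, Vik, 8)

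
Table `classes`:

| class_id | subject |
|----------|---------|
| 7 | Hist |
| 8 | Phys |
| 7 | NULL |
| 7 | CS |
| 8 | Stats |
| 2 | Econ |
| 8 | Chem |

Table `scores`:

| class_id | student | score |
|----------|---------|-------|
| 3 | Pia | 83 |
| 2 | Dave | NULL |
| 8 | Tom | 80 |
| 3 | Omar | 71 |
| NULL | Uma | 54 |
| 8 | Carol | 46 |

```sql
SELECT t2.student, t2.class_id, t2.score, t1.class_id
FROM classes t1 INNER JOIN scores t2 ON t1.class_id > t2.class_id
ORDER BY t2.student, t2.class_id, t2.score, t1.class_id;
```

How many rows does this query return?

INNER JOIN keeps only pairs where the ON condition holds.
Matching on t1.class_id > t2.class_id. A NULL in a compared column never satisfies the condition.
Matched pairs: 18.
Total: 18 rows.

18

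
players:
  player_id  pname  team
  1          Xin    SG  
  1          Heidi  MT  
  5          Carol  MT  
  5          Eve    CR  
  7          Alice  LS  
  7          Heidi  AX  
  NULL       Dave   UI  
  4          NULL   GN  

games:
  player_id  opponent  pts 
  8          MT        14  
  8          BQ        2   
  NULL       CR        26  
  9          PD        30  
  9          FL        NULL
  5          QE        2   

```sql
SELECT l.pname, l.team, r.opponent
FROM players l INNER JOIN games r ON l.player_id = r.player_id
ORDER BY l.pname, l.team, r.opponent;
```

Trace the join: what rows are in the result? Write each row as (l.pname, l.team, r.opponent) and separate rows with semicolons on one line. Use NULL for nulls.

INNER JOIN keeps only pairs where the ON condition holds.
Matching on l.player_id = r.player_id. A NULL in a compared column never satisfies the condition.
- l row (player_id=1): no match → dropped.
- l row (player_id=1): no match → dropped.
- l row (player_id=5): matches 1 r row(s) → 1 output row(s).
- l row (player_id=5): matches 1 r row(s) → 1 output row(s).
- l row (player_id=7): no match → dropped.
- l row (player_id=7): no match → dropped.
- l row (player_id=NULL): no match → dropped.
- l row (player_id=4): no match → dropped.
After projecting and ordering:
l.pname | l.team | r.opponent
Carol | MT | QE
Eve | CR | QE

(Carol, MT, QE); (Eve, CR, QE)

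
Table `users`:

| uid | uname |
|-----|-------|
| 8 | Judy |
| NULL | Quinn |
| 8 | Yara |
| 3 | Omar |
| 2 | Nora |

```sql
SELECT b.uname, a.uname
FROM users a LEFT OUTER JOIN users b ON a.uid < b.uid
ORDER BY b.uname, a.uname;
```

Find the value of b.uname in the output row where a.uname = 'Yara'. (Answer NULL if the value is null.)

NULL

LEFT JOIN keeps every row from `users a`; unmatched rows get NULL for `users b`'s columns.
Matching on a.uid < b.uid. A NULL in a compared column never satisfies the condition.
Matched pairs: 5; unmatched a rows kept: 3.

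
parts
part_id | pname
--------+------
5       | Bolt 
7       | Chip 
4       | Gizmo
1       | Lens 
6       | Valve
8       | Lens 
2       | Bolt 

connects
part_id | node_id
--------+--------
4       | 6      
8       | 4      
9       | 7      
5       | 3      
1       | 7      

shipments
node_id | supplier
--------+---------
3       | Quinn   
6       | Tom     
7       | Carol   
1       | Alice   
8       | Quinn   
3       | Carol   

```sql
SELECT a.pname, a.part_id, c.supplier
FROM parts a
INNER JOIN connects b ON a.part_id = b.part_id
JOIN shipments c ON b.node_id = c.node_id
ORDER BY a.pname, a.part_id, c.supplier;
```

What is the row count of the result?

Evaluate left to right. First `parts a INNER JOIN connects b` on part_id: 4 row(s).
Then INNER JOIN `shipments c` on node_id: keep only rows whose b.node_id appears in c.
Result: 4 row(s).

4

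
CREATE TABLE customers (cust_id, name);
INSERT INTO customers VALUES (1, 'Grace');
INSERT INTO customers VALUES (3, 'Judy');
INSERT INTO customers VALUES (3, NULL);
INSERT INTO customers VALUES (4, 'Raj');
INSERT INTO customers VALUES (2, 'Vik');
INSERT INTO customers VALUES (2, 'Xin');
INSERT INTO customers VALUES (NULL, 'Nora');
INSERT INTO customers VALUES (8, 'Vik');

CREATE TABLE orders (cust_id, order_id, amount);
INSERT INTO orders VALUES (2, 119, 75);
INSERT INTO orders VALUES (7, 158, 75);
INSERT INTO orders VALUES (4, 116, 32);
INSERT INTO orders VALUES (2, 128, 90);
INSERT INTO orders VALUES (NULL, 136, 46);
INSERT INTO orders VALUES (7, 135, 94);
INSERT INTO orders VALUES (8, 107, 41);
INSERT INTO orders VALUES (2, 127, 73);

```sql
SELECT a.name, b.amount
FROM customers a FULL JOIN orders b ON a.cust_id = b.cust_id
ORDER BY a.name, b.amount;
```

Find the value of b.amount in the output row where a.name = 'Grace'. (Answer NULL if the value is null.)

FULL OUTER JOIN keeps every row from both sides; unmatched rows get NULL for the other side's columns.
Matching on a.cust_id = b.cust_id. A NULL in a compared column never satisfies the condition.
- a row (cust_id=1): no match → kept, b columns NULL.
- a row (cust_id=3): no match → kept, b columns NULL.
- a row (cust_id=3): no match → kept, b columns NULL.
- a row (cust_id=4): matches 1 b row(s) → 1 output row(s).
- a row (cust_id=2): matches 3 b row(s) → 3 output row(s).
- a row (cust_id=2): matches 3 b row(s) → 3 output row(s).
- a row (cust_id=NULL): no match → kept, b columns NULL.
- a row (cust_id=8): matches 1 b row(s) → 1 output row(s).
- 3 row(s) from b found no a partner → padded with NULL.

NULL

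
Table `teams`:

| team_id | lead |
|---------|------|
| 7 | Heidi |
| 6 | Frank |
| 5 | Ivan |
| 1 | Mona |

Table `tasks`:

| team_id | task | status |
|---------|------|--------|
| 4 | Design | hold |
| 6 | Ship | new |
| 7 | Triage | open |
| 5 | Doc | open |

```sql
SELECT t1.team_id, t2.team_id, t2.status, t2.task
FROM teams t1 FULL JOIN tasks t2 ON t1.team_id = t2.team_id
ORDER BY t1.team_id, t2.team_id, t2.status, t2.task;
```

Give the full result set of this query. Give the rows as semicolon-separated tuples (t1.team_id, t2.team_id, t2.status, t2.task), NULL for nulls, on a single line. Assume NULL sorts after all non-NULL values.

(1, NULL, NULL, NULL); (5, 5, open, Doc); (6, 6, new, Ship); (7, 7, open, Triage); (NULL, 4, hold, Design)

FULL OUTER JOIN keeps every row from both sides; unmatched rows get NULL for the other side's columns.
Matching on t1.team_id = t2.team_id.
- t1 row (team_id=7): matches 1 t2 row(s) → 1 output row(s).
- t1 row (team_id=6): matches 1 t2 row(s) → 1 output row(s).
- t1 row (team_id=5): matches 1 t2 row(s) → 1 output row(s).
- t1 row (team_id=1): no match → kept, t2 columns NULL.
- plus 1 unmatched t2 row(s), each kept with NULL t1 columns.
After projecting and ordering:
t1.team_id | t2.team_id | t2.status | t2.task
1 | NULL | NULL | NULL
5 | 5 | open | Doc
6 | 6 | new | Ship
7 | 7 | open | Triage
NULL | 4 | hold | Design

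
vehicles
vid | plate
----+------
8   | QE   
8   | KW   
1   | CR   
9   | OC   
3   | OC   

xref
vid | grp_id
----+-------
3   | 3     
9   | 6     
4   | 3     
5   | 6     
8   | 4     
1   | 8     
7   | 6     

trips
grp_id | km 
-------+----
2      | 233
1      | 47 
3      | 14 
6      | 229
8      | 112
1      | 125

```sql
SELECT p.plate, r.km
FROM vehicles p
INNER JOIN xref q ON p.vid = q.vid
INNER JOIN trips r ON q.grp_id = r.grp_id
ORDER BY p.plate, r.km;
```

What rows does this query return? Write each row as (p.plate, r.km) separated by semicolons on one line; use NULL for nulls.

Step 1 — p INNER JOIN q on vid → 5 row(s).
Then INNER JOIN `trips r` on grp_id: keep only rows whose q.grp_id appears in r.

(CR, 112); (OC, 14); (OC, 229)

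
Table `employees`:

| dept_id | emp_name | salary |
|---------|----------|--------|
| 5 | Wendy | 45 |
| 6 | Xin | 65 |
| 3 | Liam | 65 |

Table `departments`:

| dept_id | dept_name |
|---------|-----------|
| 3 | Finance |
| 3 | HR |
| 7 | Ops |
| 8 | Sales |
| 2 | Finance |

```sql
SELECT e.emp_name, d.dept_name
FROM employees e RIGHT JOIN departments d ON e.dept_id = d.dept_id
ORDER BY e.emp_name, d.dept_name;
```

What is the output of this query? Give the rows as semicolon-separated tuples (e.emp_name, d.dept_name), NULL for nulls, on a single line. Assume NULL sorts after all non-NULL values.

(Liam, Finance); (Liam, HR); (NULL, Finance); (NULL, Ops); (NULL, Sales)

RIGHT JOIN keeps every row from `departments`; unmatched rows get NULL for `employees`'s columns.
Matching on e.dept_id = d.dept_id.
Matched pairs: 2; unmatched d rows kept: 3.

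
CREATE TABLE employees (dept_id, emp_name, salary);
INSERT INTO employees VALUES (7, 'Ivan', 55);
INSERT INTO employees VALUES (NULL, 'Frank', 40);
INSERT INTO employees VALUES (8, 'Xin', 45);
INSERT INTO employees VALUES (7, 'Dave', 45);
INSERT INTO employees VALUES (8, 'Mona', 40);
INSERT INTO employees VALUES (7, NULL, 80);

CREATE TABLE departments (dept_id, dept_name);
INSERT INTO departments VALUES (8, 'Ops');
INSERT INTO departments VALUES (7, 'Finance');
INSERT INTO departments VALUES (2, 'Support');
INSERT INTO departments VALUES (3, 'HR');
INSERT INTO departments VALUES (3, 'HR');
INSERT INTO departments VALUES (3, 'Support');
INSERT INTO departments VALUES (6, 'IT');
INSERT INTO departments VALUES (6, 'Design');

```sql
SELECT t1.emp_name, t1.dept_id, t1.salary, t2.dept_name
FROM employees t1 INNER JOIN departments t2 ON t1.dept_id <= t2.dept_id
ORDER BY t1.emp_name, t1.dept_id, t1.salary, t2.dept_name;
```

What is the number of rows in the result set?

INNER JOIN keeps only pairs where the ON condition holds.
Matching on t1.dept_id <= t2.dept_id. A NULL in a compared column never satisfies the condition.
- dept_id=7: 2 matching t2 row(s), so 2 row(s) emitted.
- dept_id=NULL: no matching t2 row, dropped.
- dept_id=8: 1 matching t2 row(s), so 1 row(s) emitted.
- dept_id=7: 2 matching t2 row(s), so 2 row(s) emitted.
- dept_id=8: 1 matching t2 row(s), so 1 row(s) emitted.
- dept_id=7: 2 matching t2 row(s), so 2 row(s) emitted.
Total: 8 rows.

8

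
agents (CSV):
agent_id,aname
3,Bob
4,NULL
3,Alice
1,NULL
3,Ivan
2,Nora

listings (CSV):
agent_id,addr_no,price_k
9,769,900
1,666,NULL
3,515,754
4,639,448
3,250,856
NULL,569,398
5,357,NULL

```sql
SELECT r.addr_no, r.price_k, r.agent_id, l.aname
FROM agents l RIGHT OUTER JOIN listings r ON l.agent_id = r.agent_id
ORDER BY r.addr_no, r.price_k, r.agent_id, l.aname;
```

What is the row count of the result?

11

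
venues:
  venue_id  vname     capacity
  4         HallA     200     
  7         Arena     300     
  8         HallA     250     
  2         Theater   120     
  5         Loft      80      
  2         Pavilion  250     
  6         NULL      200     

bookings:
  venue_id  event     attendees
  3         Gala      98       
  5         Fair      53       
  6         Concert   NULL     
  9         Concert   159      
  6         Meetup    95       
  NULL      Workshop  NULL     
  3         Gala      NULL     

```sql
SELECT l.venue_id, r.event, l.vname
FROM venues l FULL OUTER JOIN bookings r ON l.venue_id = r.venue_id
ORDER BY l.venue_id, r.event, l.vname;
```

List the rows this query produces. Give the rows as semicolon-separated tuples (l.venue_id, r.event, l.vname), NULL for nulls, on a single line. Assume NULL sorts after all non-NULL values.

FULL OUTER JOIN keeps every row from both sides; unmatched rows get NULL for the other side's columns.
Matching on l.venue_id = r.venue_id. A NULL in a compared column never satisfies the condition.
Matched pairs: 3; unmatched l rows kept: 5; unmatched r rows kept: 4.

(2, NULL, Pavilion); (2, NULL, Theater); (4, NULL, HallA); (5, Fair, Loft); (6, Concert, NULL); (6, Meetup, NULL); (7, NULL, Arena); (8, NULL, HallA); (NULL, Concert, NULL); (NULL, Gala, NULL); (NULL, Gala, NULL); (NULL, Workshop, NULL)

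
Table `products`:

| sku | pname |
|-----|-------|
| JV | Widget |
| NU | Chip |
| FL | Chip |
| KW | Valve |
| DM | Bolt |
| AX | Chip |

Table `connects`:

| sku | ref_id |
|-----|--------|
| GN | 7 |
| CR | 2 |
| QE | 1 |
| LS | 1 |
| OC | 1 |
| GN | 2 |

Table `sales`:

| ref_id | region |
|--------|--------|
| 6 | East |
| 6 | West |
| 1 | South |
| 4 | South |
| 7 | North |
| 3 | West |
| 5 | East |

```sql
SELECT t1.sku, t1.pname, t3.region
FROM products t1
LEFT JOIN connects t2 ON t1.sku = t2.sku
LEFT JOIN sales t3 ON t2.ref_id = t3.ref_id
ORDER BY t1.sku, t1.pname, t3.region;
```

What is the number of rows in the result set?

6

Joins associate left-to-right: products LEFT JOIN connects on sku gives 6 intermediate row(s).
Then LEFT JOIN `sales t3` on ref_id: each of those 6 rows is kept; rows whose t2.ref_id has no match in t3 get NULL for t3's columns.
Result: 6 row(s).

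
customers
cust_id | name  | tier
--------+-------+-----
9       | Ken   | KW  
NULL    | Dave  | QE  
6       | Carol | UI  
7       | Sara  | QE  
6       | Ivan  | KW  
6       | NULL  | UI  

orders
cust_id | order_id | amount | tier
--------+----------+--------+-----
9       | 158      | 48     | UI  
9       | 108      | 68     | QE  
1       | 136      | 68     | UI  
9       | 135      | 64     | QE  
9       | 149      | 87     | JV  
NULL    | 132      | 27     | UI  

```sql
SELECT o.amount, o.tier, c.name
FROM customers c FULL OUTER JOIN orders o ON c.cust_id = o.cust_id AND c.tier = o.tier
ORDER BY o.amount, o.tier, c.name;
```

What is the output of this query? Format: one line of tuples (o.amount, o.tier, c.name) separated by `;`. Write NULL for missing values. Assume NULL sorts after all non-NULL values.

FULL OUTER JOIN keeps every row from both sides; unmatched rows get NULL for the other side's columns.
Matching on c.cust_id = o.cust_id AND c.tier = o.tier. A NULL in a compared column never satisfies the condition.
Matched pairs: 0; unmatched c rows kept: 6; unmatched o rows kept: 6.

(27, UI, NULL); (48, UI, NULL); (64, QE, NULL); (68, QE, NULL); (68, UI, NULL); (87, JV, NULL); (NULL, NULL, Carol); (NULL, NULL, Dave); (NULL, NULL, Ivan); (NULL, NULL, Ken); (NULL, NULL, Sara); (NULL, NULL, NULL)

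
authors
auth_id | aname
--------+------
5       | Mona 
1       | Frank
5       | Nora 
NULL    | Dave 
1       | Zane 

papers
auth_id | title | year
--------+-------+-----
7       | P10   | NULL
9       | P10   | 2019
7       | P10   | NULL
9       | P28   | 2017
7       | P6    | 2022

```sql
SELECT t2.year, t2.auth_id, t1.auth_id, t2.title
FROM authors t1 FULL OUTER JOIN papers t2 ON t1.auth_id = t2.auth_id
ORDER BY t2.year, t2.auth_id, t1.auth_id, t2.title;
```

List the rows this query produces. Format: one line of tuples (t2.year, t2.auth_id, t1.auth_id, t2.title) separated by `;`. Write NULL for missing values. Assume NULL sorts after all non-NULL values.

(2017, 9, NULL, P28); (2019, 9, NULL, P10); (2022, 7, NULL, P6); (NULL, 7, NULL, P10); (NULL, 7, NULL, P10); (NULL, NULL, 1, NULL); (NULL, NULL, 1, NULL); (NULL, NULL, 5, NULL); (NULL, NULL, 5, NULL); (NULL, NULL, NULL, NULL)

FULL OUTER JOIN keeps every row from both sides; unmatched rows get NULL for the other side's columns.
Matching on t1.auth_id = t2.auth_id. A NULL in a compared column never satisfies the condition.
- t1 (auth_id=5) has no partner → padded with NULL.
- t1 (auth_id=1) has no partner → padded with NULL.
- t1 (auth_id=5) has no partner → padded with NULL.
- t1 (auth_id=NULL) has no partner → padded with NULL.
- t1 (auth_id=1) has no partner → padded with NULL.
- 5 row(s) from t2 found no t1 partner → padded with NULL.
After projecting and ordering:
t2.year | t2.auth_id | t1.auth_id | t2.title
2017 | 9 | NULL | P28
2019 | 9 | NULL | P10
2022 | 7 | NULL | P6
NULL | 7 | NULL | P10
NULL | 7 | NULL | P10
NULL | NULL | 1 | NULL
NULL | NULL | 1 | NULL
NULL | NULL | 5 | NULL
NULL | NULL | 5 | NULL
NULL | NULL | NULL | NULL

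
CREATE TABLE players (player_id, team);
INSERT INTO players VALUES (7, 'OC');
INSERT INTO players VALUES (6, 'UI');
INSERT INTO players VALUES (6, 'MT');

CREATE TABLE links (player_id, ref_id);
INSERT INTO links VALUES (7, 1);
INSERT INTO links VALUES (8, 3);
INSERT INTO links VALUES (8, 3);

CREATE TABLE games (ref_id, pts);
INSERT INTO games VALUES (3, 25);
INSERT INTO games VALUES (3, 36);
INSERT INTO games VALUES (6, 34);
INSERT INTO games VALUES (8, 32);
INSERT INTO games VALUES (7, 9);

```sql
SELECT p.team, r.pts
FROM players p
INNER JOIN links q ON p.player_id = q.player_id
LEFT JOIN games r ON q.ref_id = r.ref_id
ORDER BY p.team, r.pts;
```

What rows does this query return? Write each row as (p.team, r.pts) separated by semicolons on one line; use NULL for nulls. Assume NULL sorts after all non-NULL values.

(OC, NULL)

Evaluate left to right. First `players p INNER JOIN links q` on player_id: 1 row(s).
Then LEFT JOIN `games r` on ref_id: each of those 1 rows is kept; rows whose q.ref_id has no match in r get NULL for r's columns.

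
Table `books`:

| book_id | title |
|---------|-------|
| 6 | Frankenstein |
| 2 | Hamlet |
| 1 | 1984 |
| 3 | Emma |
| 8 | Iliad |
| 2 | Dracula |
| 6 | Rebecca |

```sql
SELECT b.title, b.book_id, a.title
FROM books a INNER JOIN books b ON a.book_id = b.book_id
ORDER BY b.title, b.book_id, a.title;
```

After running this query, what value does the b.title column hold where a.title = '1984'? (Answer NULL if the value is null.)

1984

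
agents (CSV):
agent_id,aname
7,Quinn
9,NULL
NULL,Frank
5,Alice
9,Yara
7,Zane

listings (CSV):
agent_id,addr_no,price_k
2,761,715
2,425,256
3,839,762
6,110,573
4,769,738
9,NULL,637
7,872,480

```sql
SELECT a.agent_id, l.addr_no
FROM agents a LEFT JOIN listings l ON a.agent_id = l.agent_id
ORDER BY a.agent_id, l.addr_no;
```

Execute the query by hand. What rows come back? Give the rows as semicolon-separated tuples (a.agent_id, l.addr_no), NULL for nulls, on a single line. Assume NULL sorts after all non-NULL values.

LEFT JOIN keeps every row from `agents`; unmatched rows get NULL for `listings`'s columns.
Matching on a.agent_id = l.agent_id. A NULL in a compared column never satisfies the condition.
- a[0] agent_id=7 → 1 match(es) in l → 1 row(s).
- a[1] agent_id=9 → 1 match(es) in l → 1 row(s).
- a[2] agent_id=NULL → no match; kept with NULLs on the l side.
- a[3] agent_id=5 → no match; kept with NULLs on the l side.
- a[4] agent_id=9 → 1 match(es) in l → 1 row(s).
- a[5] agent_id=7 → 1 match(es) in l → 1 row(s).
After projecting and ordering:
a.agent_id | l.addr_no
5 | NULL
7 | 872
7 | 872
9 | NULL
9 | NULL
NULL | NULL

(5, NULL); (7, 872); (7, 872); (9, NULL); (9, NULL); (NULL, NULL)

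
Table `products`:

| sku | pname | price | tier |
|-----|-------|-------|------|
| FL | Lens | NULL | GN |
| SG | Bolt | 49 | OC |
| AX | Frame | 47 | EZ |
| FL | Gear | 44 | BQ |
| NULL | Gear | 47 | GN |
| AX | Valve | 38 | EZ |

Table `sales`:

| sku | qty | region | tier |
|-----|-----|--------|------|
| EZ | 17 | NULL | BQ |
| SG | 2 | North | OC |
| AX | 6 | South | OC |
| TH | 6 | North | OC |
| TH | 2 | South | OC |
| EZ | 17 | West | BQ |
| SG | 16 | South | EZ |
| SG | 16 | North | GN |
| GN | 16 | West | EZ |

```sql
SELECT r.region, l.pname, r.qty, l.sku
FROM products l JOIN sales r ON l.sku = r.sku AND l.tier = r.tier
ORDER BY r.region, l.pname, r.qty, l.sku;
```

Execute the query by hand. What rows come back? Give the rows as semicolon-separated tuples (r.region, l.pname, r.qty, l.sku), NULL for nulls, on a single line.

(North, Bolt, 2, SG)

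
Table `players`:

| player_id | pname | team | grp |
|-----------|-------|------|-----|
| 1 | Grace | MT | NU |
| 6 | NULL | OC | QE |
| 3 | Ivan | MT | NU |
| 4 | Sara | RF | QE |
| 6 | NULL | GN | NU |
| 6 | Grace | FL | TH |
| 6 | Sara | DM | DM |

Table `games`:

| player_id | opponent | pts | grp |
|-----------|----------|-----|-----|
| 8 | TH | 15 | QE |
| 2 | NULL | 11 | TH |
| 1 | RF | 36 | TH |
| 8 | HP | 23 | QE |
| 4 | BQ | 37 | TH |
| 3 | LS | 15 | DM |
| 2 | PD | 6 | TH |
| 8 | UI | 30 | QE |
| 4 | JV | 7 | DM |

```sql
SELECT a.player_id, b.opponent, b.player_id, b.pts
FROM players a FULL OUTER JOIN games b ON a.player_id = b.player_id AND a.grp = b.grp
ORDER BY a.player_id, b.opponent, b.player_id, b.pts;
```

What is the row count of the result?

16

FULL OUTER JOIN keeps every row from both sides; unmatched rows get NULL for the other side's columns.
Matching on a.player_id = b.player_id AND a.grp = b.grp.
- a row (player_id=1, grp=NU): no match → kept, b columns NULL.
- a row (player_id=6, grp=QE): no match → kept, b columns NULL.
- a row (player_id=3, grp=NU): no match → kept, b columns NULL.
- a row (player_id=4, grp=QE): no match → kept, b columns NULL.
- a row (player_id=6, grp=NU): no match → kept, b columns NULL.
- a row (player_id=6, grp=TH): no match → kept, b columns NULL.
- a row (player_id=6, grp=DM): no match → kept, b columns NULL.
- plus 9 unmatched b row(s), each kept with NULL a columns.
Total: 0 matched + 16 padded = 16 rows.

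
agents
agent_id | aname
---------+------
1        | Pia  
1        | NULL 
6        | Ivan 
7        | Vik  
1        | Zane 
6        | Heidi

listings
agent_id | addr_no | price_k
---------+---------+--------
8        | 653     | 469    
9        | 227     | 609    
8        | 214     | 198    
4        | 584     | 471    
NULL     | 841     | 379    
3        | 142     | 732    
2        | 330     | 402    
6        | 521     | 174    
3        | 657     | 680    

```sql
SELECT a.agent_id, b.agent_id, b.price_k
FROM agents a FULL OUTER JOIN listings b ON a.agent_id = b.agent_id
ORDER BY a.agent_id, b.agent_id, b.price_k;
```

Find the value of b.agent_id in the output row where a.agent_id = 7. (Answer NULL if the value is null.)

NULL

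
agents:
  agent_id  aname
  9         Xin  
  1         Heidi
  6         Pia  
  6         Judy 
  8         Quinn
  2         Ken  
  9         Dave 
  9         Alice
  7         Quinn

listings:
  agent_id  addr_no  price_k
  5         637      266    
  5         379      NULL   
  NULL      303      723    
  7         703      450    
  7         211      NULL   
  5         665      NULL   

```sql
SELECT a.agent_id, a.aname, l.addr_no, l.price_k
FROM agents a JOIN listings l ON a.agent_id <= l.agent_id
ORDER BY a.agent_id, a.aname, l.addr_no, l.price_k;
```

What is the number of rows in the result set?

INNER JOIN keeps only pairs where the ON condition holds.
Matching on a.agent_id <= l.agent_id. A NULL in a compared column never satisfies the condition.
- agent_id=9: no matching l row, dropped.
- agent_id=1: 5 matching l row(s), so 5 row(s) emitted.
- agent_id=6: 2 matching l row(s), so 2 row(s) emitted.
- agent_id=6: 2 matching l row(s), so 2 row(s) emitted.
- agent_id=8: no matching l row, dropped.
- agent_id=2: 5 matching l row(s), so 5 row(s) emitted.
- agent_id=9: no matching l row, dropped.
- agent_id=9: no matching l row, dropped.
- agent_id=7: 2 matching l row(s), so 2 row(s) emitted.
Total: 16 rows.

16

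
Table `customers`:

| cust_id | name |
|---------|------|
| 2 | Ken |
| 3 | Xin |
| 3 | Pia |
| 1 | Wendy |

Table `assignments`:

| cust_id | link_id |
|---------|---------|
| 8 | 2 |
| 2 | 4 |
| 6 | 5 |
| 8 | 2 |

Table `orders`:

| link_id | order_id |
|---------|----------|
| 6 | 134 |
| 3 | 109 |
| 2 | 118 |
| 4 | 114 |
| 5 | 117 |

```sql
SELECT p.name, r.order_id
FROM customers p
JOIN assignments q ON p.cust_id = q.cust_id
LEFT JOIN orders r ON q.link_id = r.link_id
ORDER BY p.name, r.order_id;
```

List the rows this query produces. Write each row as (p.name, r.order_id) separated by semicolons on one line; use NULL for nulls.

Joins associate left-to-right: customers INNER JOIN assignments on cust_id gives 1 intermediate row(s).
Then LEFT JOIN `orders r` on link_id: each of those 1 rows is kept; rows whose q.link_id has no match in r get NULL for r's columns.

(Ken, 114)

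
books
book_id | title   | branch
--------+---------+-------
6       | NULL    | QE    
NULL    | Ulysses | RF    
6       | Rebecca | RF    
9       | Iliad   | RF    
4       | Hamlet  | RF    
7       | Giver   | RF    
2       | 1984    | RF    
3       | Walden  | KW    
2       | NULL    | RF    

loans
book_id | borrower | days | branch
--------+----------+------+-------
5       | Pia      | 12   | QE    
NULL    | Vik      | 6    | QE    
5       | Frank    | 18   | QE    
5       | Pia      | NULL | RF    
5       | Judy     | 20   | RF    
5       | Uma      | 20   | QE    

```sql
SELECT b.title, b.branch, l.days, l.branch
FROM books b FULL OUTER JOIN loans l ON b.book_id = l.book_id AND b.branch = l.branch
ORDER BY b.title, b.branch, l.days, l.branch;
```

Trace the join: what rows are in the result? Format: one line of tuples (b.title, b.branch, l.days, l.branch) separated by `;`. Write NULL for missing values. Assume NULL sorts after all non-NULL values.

FULL OUTER JOIN keeps every row from both sides; unmatched rows get NULL for the other side's columns.
Matching on b.book_id = l.book_id AND b.branch = l.branch. A NULL in a compared column never satisfies the condition.
Matched pairs: 0; unmatched b rows kept: 9; unmatched l rows kept: 6.

(1984, RF, NULL, NULL); (Giver, RF, NULL, NULL); (Hamlet, RF, NULL, NULL); (Iliad, RF, NULL, NULL); (Rebecca, RF, NULL, NULL); (Ulysses, RF, NULL, NULL); (Walden, KW, NULL, NULL); (NULL, QE, NULL, NULL); (NULL, RF, NULL, NULL); (NULL, NULL, 6, QE); (NULL, NULL, 12, QE); (NULL, NULL, 18, QE); (NULL, NULL, 20, QE); (NULL, NULL, 20, RF); (NULL, NULL, NULL, RF)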